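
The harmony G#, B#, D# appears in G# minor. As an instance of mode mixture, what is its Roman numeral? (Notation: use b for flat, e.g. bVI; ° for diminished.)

The root G# is the diatonic 1st degree of G# minor; the borrowing shows in the chord quality. G#–B#–D# is a major chord — the form found in G# major, not the diatonic i (G#m). Borrowed into G# minor it is written I.

I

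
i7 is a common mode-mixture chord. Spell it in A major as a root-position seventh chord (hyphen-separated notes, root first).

The root, A, is scale degree 1 — the same note in A major and A minor; only the chord quality changes. Stacking thirds in A minor on A gives A–C–E–G.

A-C-E-G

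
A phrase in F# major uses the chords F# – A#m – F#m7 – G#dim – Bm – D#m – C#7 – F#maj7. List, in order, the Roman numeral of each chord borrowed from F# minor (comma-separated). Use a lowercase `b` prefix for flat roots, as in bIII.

F# major has the diatonic set F#, G#m, A#m, B, C#, D#m, E#dim. Of the given chords, F#, A#m, D#m, C#7 and F#maj7 are diatonic. F#m7 (F#–A–C#–E) is not: scale degree 1 in F# major carries F# (I). In F# minor the chord on that degree is F#m7, so here it functions as i7, borrowed from the parallel minor. G#dim (G#–B–D) is not: scale degree 2 in F# major carries G#m (ii). In F# minor the chord on that degree is G#dim, so here it functions as ii°, borrowed from the parallel minor. But Bm (B–D–F#) is foreign: the diatonic IV on degree 4 is B, whereas Bm comes from F# minor. It is labeled iv.

i7, ii°, iv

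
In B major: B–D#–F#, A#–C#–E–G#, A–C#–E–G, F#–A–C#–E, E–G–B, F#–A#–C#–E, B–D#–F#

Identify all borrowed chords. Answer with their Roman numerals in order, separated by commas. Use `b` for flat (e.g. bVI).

bVII7, v7, iv

In B major the diatonic chords are B, C#m, D#m, E, F#, G#m, A#dim. Of the given chords, B–D#–F# = B, A#–C#–E–G# = A#m7b5 and F#–A#–C#–E = F#7 are diatonic. But A–C#–E–G is foreign: the diatonic vii° on degree 7 is A#dim, whereas A7 comes from B minor. It is labeled bVII7. F#–A–C#–E is not: scale degree 5 in B major carries F# (V). In B minor the chord on that degree is F#m7, so here it functions as v7, borrowed from the parallel minor. But E–G–B is foreign: the diatonic IV on degree 4 is E, whereas Em comes from B minor. It is labeled iv.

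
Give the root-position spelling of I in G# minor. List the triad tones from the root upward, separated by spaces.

I is built on scale degree 1, which is G# in both G# minor and its parallel. In G# major the chord on G# is G#–B#–D#.

G# B# D#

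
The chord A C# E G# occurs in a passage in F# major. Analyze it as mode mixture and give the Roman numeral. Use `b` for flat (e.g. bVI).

A is the lowered form of scale degree 3 in F# major (the diatonic degree 3 is A#). Diatonically F# major has A#m (iii) on that degree; A–C#–E–G# is instead the major-seventh chord native to F# minor, so it takes the label bIIImaj7.

bIIImaj7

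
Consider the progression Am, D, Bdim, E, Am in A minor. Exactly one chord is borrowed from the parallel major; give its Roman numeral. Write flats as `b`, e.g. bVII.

IV

The diatonic triads in A minor (with V from harmonic minor) are Am, Bdim, C, Dm, E, F, G. Am, Bdim and E all belong to that set. D (D–F#–A) is not: scale degree 4 in A minor carries Dm (iv). In A major the chord on that degree is D, so here it functions as IV, borrowed from the parallel major.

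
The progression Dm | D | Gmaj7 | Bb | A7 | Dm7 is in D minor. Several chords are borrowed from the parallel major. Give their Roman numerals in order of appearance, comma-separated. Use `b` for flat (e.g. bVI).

In D minor (with V from harmonic minor) the diatonic chords are Dm, Edim, F, Gm, A, Bb, C. Dm, Bb, A7 and Dm7 are all diatonic. D (D–F#–A) doesn't fit — on degree 1 D minor would have Dm (i). D is the degree-1 chord of D major, so it is the borrowed I. Gmaj7 (G–B–D–F#) doesn't fit — on degree 4 D minor would have Gm (iv). Gmaj7 is the degree-4 chord of D major, so it is the borrowed IVmaj7.

I, IVmaj7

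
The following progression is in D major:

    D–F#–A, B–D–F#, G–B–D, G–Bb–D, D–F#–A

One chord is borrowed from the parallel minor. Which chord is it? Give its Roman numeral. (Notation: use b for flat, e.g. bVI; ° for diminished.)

iv

The diatonic triads in D major are D, Em, F#m, G, A, Bm, C#dim. Of the given chords, D–F#–A = D, B–D–F# = Bm and G–B–D = G are diatonic. G–Bb–D is not: scale degree 4 in D major carries G (IV). In D minor the chord on that degree is Gm, so here it functions as iv, borrowed from the parallel minor.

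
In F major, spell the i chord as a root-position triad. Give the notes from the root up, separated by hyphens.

F-Ab-C

i is built on scale degree 1, which is F in both F major and its parallel. Stacking thirds in F minor on F gives F–Ab–C.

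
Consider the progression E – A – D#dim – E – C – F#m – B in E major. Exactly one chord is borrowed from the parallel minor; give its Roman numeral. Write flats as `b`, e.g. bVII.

The diatonic triads in E major are E, F#m, G#m, A, B, C#m, D#dim. E, A, D#dim, F#m and B all belong to that set. C (C–E–G) doesn't fit — on degree 6 E major would have C#m (vi). C is the degree-6 chord of E minor, so it is the borrowed bVI.

bVI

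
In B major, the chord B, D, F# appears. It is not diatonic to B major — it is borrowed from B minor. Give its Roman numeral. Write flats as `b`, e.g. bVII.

i

The root B is the diatonic 1st degree of B major; the borrowing shows in the chord quality. Diatonically B major has B (I) on that degree; B–D–F# is instead the minor chord native to B minor, so it takes the label i.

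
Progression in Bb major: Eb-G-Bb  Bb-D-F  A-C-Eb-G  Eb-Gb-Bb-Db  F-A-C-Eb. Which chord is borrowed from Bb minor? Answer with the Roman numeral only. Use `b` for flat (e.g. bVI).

iv7

Bb major has the diatonic set Bb, Cm, Dm, Eb, F, Gm, Adim. Of the given chords, Eb–G–Bb = Eb, Bb–D–F = Bb, A–C–Eb–G = Am7b5 and F–A–C–Eb = F7 are diatonic. Eb–Gb–Bb–Db is not: scale degree 4 in Bb major carries Eb (IV). In Bb minor the chord on that degree is Ebm7, so here it functions as iv7, borrowed from the parallel minor.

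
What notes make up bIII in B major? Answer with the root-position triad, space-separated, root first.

D F# A

Scale degree 3 in B major is D#. bIII uses the lowered form, D, taken from B minor. In B minor the chord on D is D–F#–A.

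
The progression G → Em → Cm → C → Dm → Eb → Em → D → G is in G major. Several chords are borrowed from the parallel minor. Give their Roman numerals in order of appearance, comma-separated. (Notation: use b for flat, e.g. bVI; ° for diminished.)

iv, v, bVI

G major has the diatonic set G, Am, Bm, C, D, Em, F#dim. G, Em, C and D all belong to that set. But Cm (C–Eb–G) is foreign: the diatonic IV on degree 4 is C, whereas Cm comes from G minor. It is labeled iv. But Dm (D–F–A) is foreign: the diatonic V on degree 5 is D, whereas Dm comes from G minor. It is labeled v. Eb (Eb–G–Bb) doesn't fit — on degree 6 G major would have Em (vi). Eb is the degree-6 chord of G minor, so it is the borrowed bVI.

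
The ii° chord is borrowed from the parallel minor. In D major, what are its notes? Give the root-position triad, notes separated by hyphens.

E-G-Bb

The root, E, is scale degree 2 — the same note in D major and D minor; only the chord quality changes. In D minor the chord on E is E–G–Bb.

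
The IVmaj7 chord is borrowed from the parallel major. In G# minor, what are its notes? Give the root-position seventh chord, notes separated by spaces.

C# E# G# B#

The root, C#, is scale degree 4 — the same note in G# minor and G# major; only the chord quality changes. In G# major the chord on C# is C#–E#–G#–B#.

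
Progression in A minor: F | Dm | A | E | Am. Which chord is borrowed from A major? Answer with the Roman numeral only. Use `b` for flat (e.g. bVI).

I

The diatonic triads in A minor (with V from harmonic minor) are Am, Bdim, C, Dm, E, F, G. Of the given chords, F, Dm, E and Am are diatonic. But A (A–C#–E) is foreign: the diatonic i on degree 1 is Am, whereas A comes from A major. It is labeled I.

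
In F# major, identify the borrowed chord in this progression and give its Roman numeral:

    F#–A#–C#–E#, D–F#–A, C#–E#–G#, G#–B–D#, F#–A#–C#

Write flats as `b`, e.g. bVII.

F# major has the diatonic set F#, G#m, A#m, B, C#, D#m, E#dim. Of the given chords, F#–A#–C#–E# = F#maj7, C#–E#–G# = C#, G#–B–D# = G#m and F#–A#–C# = F# are diatonic. But D–F#–A is foreign: the diatonic vi on degree 6 is D#m, whereas D comes from F# minor. It is labeled bVI.

bVI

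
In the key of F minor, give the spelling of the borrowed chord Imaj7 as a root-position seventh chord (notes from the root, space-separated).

F A C E

The root, F, is scale degree 1 — the same note in F minor and F major; only the chord quality changes. In F major the chord on F is F–A–C–E.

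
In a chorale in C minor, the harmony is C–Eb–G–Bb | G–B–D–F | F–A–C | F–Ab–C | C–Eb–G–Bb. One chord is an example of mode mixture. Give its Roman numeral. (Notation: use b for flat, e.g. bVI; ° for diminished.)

In C minor (with V from harmonic minor) the diatonic chords are Cm, Ddim, Eb, Fm, G, Ab, Bb. Of the given chords, C–Eb–G–Bb = Cm7, G–B–D–F = G7 and F–Ab–C = Fm are diatonic. But F–A–C is foreign: the diatonic iv on degree 4 is Fm, whereas F comes from C major. It is labeled IV.

IV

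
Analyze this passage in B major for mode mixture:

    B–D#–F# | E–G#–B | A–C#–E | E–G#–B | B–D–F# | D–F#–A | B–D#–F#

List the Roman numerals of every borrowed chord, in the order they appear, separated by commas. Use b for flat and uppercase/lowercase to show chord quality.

B major has the diatonic set B, C#m, D#m, E, F#, G#m, A#dim. Of the given chords, B–D#–F# = B and E–G#–B = E are diatonic. A–C#–E is not: scale degree 7 in B major carries A#dim (vii°). In B minor the chord on that degree is A, so here it functions as bVII, borrowed from the parallel minor. But B–D–F# is foreign: the diatonic I on degree 1 is B, whereas Bm comes from B minor. It is labeled i. D–F#–A is not: scale degree 3 in B major carries D#m (iii). In B minor the chord on that degree is D, so here it functions as bIII, borrowed from the parallel minor.

bVII, i, bIII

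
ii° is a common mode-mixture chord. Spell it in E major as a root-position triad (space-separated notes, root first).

F# A C

The root, F#, is scale degree 2 — the same note in E major and E minor; only the chord quality changes. In E minor the chord on F# is F#–A–C.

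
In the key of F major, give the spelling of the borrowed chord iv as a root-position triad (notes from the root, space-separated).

iv is built on scale degree 4, which is Bb in both F major and its parallel. Stacking thirds in F minor on Bb gives Bb–Db–F.

Bb Db F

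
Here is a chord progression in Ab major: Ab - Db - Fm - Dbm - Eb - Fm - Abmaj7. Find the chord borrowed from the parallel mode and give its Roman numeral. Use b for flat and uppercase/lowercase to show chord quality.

iv

The diatonic triads in Ab major are Ab, Bbm, Cm, Db, Eb, Fm, Gdim. Of the given chords, Ab, Db, Fm, Eb and Abmaj7 are diatonic. But Dbm (Db–Fb–Ab) is foreign: the diatonic IV on degree 4 is Db, whereas Dbm comes from Ab minor. It is labeled iv.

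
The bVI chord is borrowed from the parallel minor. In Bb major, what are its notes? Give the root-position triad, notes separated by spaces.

Gb Bb Db

bVI is built on the lowered scale degree 6. In Bb major degree 6 is G; lowered it becomes Gb. In Bb minor the chord on Gb is Gb–Bb–Db.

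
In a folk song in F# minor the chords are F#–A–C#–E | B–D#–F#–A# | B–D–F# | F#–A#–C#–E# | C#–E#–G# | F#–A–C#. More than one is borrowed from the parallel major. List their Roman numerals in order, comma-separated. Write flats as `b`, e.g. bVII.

The diatonic triads in F# minor (with V from harmonic minor) are F#m, G#dim, A, Bm, C#, D, E. F#–A–C#–E = F#m7, B–D–F# = Bm, C#–E#–G# = C# and F#–A–C# = F#m are all diatonic. B–D#–F#–A# doesn't fit — on degree 4 F# minor would have Bm (iv). Bmaj7 is the degree-4 chord of F# major, so it is the borrowed IVmaj7. F#–A#–C#–E# is not: scale degree 1 in F# minor carries F#m (i). In F# major the chord on that degree is F#maj7, so here it functions as Imaj7, borrowed from the parallel major.

IVmaj7, Imaj7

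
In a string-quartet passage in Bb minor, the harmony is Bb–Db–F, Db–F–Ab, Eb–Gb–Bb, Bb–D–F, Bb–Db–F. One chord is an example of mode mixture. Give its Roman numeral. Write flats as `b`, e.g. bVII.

I

Bb minor has the diatonic set Bbm, Cdim, Db, Ebm, F, Gb, Ab (with V from harmonic minor). Bb–Db–F = Bbm, Db–F–Ab = Db and Eb–Gb–Bb = Ebm all belong to that set. Bb–D–F doesn't fit — on degree 1 Bb minor would have Bbm (i). Bb is the degree-1 chord of Bb major, so it is the borrowed I.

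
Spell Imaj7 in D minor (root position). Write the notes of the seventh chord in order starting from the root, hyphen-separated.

D-F#-A-C#

The root, D, is scale degree 1 — the same note in D minor and D major; only the chord quality changes. Stacking thirds in D major on D gives D–F#–A–C#.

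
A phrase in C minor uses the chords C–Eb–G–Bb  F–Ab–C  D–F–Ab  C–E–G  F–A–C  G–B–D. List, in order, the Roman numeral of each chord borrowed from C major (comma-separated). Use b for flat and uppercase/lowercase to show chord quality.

I, IV

In C minor (with V from harmonic minor) the diatonic chords are Cm, Ddim, Eb, Fm, G, Ab, Bb. Of the given chords, C–Eb–G–Bb = Cm7, F–Ab–C = Fm, D–F–Ab = Ddim and G–B–D = G are diatonic. C–E–G doesn't fit — on degree 1 C minor would have Cm (i). C is the degree-1 chord of C major, so it is the borrowed I. But F–A–C is foreign: the diatonic iv on degree 4 is Fm, whereas F comes from C major. It is labeled IV.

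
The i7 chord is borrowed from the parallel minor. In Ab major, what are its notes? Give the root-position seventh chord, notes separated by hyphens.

Ab-Cb-Eb-Gb

i7 is built on scale degree 1, which is Ab in both Ab major and its parallel. Building the minor-seventh chord from the parallel minor on Ab: Ab–Cb–Eb–Gb.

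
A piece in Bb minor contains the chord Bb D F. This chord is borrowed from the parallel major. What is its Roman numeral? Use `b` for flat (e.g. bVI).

Bb is scale degree 1 in Bb minor. Diatonically Bb minor has Bbm (i) on that degree; Bb–D–F is instead the major chord native to Bb major, so it takes the label I.

I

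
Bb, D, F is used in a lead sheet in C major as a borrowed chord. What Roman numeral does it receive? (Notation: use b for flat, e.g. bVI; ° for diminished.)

Bb is the lowered form of scale degree 7 in C major (the diatonic degree 7 is B). The diatonic chord on degree 7 would be Bdim (vii°), but Bb–D–F is the major chord from C minor. As a borrowed chord it is labeled bVII.

bVII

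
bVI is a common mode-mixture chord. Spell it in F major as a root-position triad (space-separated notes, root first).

Db F Ab

Scale degree 6 in F major is D. bVI uses the lowered form, Db, taken from F minor. In F minor the chord on Db is Db–F–Ab.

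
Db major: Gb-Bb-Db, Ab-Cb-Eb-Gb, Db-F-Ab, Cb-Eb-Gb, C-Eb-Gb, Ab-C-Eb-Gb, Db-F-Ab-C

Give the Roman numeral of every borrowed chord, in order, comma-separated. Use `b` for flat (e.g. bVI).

The diatonic triads in Db major are Db, Ebm, Fm, Gb, Ab, Bbm, Cdim. Gb–Bb–Db = Gb, Db–F–Ab = Db, C–Eb–Gb = Cdim, Ab–C–Eb–Gb = Ab7 and Db–F–Ab–C = Dbmaj7 are all diatonic. Ab–Cb–Eb–Gb doesn't fit — on degree 5 Db major would have Ab (V). Abm7 is the degree-5 chord of Db minor, so it is the borrowed v7. Cb–Eb–Gb doesn't fit — on degree 7 Db major would have Cdim (vii°). Cb is the degree-7 chord of Db minor, so it is the borrowed bVII.

v7, bVII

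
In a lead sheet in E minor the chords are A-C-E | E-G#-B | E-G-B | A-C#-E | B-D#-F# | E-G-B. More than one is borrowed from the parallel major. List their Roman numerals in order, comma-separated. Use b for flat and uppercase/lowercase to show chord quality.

I, IV

In E minor (with V from harmonic minor) the diatonic chords are Em, F#dim, G, Am, B, C, D. A–C–E = Am, E–G–B = Em and B–D#–F# = B are all diatonic. E–G#–B doesn't fit — on degree 1 E minor would have Em (i). E is the degree-1 chord of E major, so it is the borrowed I. A–C#–E doesn't fit — on degree 4 E minor would have Am (iv). A is the degree-4 chord of E major, so it is the borrowed IV.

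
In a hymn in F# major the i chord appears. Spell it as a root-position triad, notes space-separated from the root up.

F# A C#

i is built on scale degree 1, which is F# in both F# major and its parallel. In F# minor the chord on F# is F#–A–C#.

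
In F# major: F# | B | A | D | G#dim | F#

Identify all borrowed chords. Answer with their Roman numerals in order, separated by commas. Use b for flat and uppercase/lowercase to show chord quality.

bIII, bVI, ii°

In F# major the diatonic chords are F#, G#m, A#m, B, C#, D#m, E#dim. F# and B both belong to that set. But A (A–C#–E) is foreign: the diatonic iii on degree 3 is A#m, whereas A comes from F# minor. It is labeled bIII. D (D–F#–A) doesn't fit — on degree 6 F# major would have D#m (vi). D is the degree-6 chord of F# minor, so it is the borrowed bVI. G#dim (G#–B–D) is not: scale degree 2 in F# major carries G#m (ii). In F# minor the chord on that degree is G#dim, so here it functions as ii°, borrowed from the parallel minor.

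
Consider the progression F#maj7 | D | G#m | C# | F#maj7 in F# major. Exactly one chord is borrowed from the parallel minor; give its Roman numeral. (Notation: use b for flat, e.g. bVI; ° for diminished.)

In F# major the diatonic chords are F#, G#m, A#m, B, C#, D#m, E#dim. Of the given chords, F#maj7, G#m and C# are diatonic. D (D–F#–A) is not: scale degree 6 in F# major carries D#m (vi). In F# minor the chord on that degree is D, so here it functions as bVI, borrowed from the parallel minor.

bVI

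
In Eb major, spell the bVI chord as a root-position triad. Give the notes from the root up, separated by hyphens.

bVI is built on the lowered scale degree 6. In Eb major degree 6 is C; lowered it becomes Cb. Building the major chord from the parallel minor on Cb: Cb–Eb–Gb.

Cb-Eb-Gb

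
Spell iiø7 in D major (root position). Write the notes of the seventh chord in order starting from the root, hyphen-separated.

E-G-Bb-D

The root, E, is scale degree 2 — the same note in D major and D minor; only the chord quality changes. Building the half-diminished-seventh chord from the parallel minor on E: E–G–Bb–D.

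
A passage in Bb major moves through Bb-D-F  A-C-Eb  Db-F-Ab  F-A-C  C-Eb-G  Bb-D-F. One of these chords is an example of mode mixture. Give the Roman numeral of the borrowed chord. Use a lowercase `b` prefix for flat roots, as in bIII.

bIII

The diatonic triads in Bb major are Bb, Cm, Dm, Eb, F, Gm, Adim. Bb–D–F = Bb, A–C–Eb = Adim, F–A–C = F and C–Eb–G = Cm are all diatonic. Db–F–Ab is not: scale degree 3 in Bb major carries Dm (iii). In Bb minor the chord on that degree is Db, so here it functions as bIII, borrowed from the parallel minor.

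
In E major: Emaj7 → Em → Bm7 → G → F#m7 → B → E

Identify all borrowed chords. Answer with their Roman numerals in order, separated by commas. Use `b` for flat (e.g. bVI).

i, v7, bIII

In E major the diatonic chords are E, F#m, G#m, A, B, C#m, D#dim. Of the given chords, Emaj7, F#m7, B and E are diatonic. Em (E–G–B) is not: scale degree 1 in E major carries E (I). In E minor the chord on that degree is Em, so here it functions as i, borrowed from the parallel minor. But Bm7 (B–D–F#–A) is foreign: the diatonic V on degree 5 is B, whereas Bm7 comes from E minor. It is labeled v7. G (G–B–D) doesn't fit — on degree 3 E major would have G#m (iii). G is the degree-3 chord of E minor, so it is the borrowed bIII.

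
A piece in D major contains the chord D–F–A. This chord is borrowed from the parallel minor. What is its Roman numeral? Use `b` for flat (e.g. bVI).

i

D is scale degree 1 in D major. D–F–A is a minor chord — the form found in D minor, not the diatonic I (D). Borrowed into D major it is written i.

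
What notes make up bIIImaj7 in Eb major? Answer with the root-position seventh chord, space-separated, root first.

Scale degree 3 in Eb major is G. bIIImaj7 uses the lowered form, Gb, taken from Eb minor. In Eb minor the chord on Gb is Gb–Bb–Db–F.

Gb Bb Db F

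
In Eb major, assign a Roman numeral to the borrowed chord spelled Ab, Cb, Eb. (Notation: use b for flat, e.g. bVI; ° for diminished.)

Ab is scale degree 4 in Eb major. The diatonic chord on degree 4 would be Ab (IV), but Ab–Cb–Eb is the minor chord from Eb minor. As a borrowed chord it is labeled iv.

iv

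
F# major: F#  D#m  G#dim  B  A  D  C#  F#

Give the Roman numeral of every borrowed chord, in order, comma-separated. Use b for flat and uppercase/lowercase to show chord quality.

In F# major the diatonic chords are F#, G#m, A#m, B, C#, D#m, E#dim. Of the given chords, F#, D#m, B and C# are diatonic. G#dim (G#–B–D) doesn't fit — on degree 2 F# major would have G#m (ii). G#dim is the degree-2 chord of F# minor, so it is the borrowed ii°. But A (A–C#–E) is foreign: the diatonic iii on degree 3 is A#m, whereas A comes from F# minor. It is labeled bIII. D (D–F#–A) doesn't fit — on degree 6 F# major would have D#m (vi). D is the degree-6 chord of F# minor, so it is the borrowed bVI.

ii°, bIII, bVI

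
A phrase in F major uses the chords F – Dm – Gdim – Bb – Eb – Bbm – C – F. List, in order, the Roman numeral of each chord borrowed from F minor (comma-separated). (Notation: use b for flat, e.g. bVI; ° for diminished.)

In F major the diatonic chords are F, Gm, Am, Bb, C, Dm, Edim. Of the given chords, F, Dm, Bb and C are diatonic. But Gdim (G–Bb–Db) is foreign: the diatonic ii on degree 2 is Gm, whereas Gdim comes from F minor. It is labeled ii°. But Eb (Eb–G–Bb) is foreign: the diatonic vii° on degree 7 is Edim, whereas Eb comes from F minor. It is labeled bVII. Bbm (Bb–Db–F) is not: scale degree 4 in F major carries Bb (IV). In F minor the chord on that degree is Bbm, so here it functions as iv, borrowed from the parallel minor.

ii°, bVII, iv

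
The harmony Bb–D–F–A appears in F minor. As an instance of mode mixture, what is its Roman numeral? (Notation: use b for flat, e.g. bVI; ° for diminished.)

IVmaj7

Bb is scale degree 4 in F minor. The diatonic chord on degree 4 would be Bbm (iv), but Bb–D–F–A is the major-seventh chord from F major. As a borrowed chord it is labeled IVmaj7.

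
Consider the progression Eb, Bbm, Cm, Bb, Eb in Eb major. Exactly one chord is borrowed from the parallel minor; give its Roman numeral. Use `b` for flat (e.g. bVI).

v

The diatonic triads in Eb major are Eb, Fm, Gm, Ab, Bb, Cm, Ddim. Of the given chords, Eb, Cm and Bb are diatonic. But Bbm (Bb–Db–F) is foreign: the diatonic V on degree 5 is Bb, whereas Bbm comes from Eb minor. It is labeled v.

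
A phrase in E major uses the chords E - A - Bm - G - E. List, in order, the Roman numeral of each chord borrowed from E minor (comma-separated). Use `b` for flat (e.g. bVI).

The diatonic triads in E major are E, F#m, G#m, A, B, C#m, D#dim. E and A both belong to that set. Bm (B–D–F#) is not: scale degree 5 in E major carries B (V). In E minor the chord on that degree is Bm, so here it functions as v, borrowed from the parallel minor. G (G–B–D) doesn't fit — on degree 3 E major would have G#m (iii). G is the degree-3 chord of E minor, so it is the borrowed bIII.

v, bIII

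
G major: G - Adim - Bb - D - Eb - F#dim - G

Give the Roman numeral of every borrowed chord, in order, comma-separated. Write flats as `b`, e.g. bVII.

ii°, bIII, bVI

In G major the diatonic chords are G, Am, Bm, C, D, Em, F#dim. Of the given chords, G, D and F#dim are diatonic. Adim (A–C–Eb) is not: scale degree 2 in G major carries Am (ii). In G minor the chord on that degree is Adim, so here it functions as ii°, borrowed from the parallel minor. Bb (Bb–D–F) doesn't fit — on degree 3 G major would have Bm (iii). Bb is the degree-3 chord of G minor, so it is the borrowed bIII. Eb (Eb–G–Bb) is not: scale degree 6 in G major carries Em (vi). In G minor the chord on that degree is Eb, so here it functions as bVI, borrowed from the parallel minor.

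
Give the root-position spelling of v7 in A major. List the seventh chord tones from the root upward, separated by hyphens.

E-G-B-D

The root, E, is scale degree 5 — the same note in A major and A minor; only the chord quality changes. In A minor the chord on E is E–G–B–D.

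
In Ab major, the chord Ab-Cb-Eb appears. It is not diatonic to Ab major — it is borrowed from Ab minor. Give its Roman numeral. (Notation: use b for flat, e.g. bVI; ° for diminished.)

Ab is scale degree 1 in Ab major. Ab–Cb–Eb is a minor chord — the form found in Ab minor, not the diatonic I (Ab). Borrowed into Ab major it is written i.

i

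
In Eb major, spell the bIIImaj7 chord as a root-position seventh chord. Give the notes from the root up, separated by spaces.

The root of bIIImaj7 is the lowered 3rd degree: G becomes Gb. Building the major-seventh chord from the parallel minor on Gb: Gb–Bb–Db–F.

Gb Bb Db F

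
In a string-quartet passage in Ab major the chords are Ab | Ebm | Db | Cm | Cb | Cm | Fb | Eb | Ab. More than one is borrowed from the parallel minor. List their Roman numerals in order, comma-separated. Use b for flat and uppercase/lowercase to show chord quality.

v, bIII, bVI

Ab major has the diatonic set Ab, Bbm, Cm, Db, Eb, Fm, Gdim. Of the given chords, Ab, Db, Cm and Eb are diatonic. Ebm (Eb–Gb–Bb) doesn't fit — on degree 5 Ab major would have Eb (V). Ebm is the degree-5 chord of Ab minor, so it is the borrowed v. Cb (Cb–Eb–Gb) doesn't fit — on degree 3 Ab major would have Cm (iii). Cb is the degree-3 chord of Ab minor, so it is the borrowed bIII. Fb (Fb–Ab–Cb) doesn't fit — on degree 6 Ab major would have Fm (vi). Fb is the degree-6 chord of Ab minor, so it is the borrowed bVI.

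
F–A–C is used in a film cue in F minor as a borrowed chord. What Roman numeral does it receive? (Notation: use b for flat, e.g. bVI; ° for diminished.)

F is scale degree 1 in F minor. Diatonically F minor has Fm (i) on that degree; F–A–C is instead the major chord native to F major, so it takes the label I.

I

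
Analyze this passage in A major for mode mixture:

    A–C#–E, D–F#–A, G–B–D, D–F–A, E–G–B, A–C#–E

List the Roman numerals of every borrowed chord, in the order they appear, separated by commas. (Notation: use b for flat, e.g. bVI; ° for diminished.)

A major has the diatonic set A, Bm, C#m, D, E, F#m, G#dim. A–C#–E = A and D–F#–A = D are both diatonic. G–B–D doesn't fit — on degree 7 A major would have G#dim (vii°). G is the degree-7 chord of A minor, so it is the borrowed bVII. But D–F–A is foreign: the diatonic IV on degree 4 is D, whereas Dm comes from A minor. It is labeled iv. E–G–B doesn't fit — on degree 5 A major would have E (V). Em is the degree-5 chord of A minor, so it is the borrowed v.

bVII, iv, v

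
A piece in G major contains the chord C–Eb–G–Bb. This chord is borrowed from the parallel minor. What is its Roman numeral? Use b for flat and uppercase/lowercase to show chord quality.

iv7

C is scale degree 4 in G major. The diatonic chord on degree 4 would be C (IV), but C–Eb–G–Bb is the minor-seventh chord from G minor. As a borrowed chord it is labeled iv7.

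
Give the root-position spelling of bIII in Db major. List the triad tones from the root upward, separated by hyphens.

bIII is built on the lowered scale degree 3. In Db major degree 3 is F; lowered it becomes Fb. Building the major chord from the parallel minor on Fb: Fb–Ab–Cb.

Fb-Ab-Cb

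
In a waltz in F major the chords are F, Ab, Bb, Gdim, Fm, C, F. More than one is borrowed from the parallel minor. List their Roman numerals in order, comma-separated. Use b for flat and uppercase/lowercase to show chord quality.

The diatonic triads in F major are F, Gm, Am, Bb, C, Dm, Edim. F, Bb and C all belong to that set. Ab (Ab–C–Eb) doesn't fit — on degree 3 F major would have Am (iii). Ab is the degree-3 chord of F minor, so it is the borrowed bIII. Gdim (G–Bb–Db) doesn't fit — on degree 2 F major would have Gm (ii). Gdim is the degree-2 chord of F minor, so it is the borrowed ii°. Fm (F–Ab–C) is not: scale degree 1 in F major carries F (I). In F minor the chord on that degree is Fm, so here it functions as i, borrowed from the parallel minor.

bIII, ii°, i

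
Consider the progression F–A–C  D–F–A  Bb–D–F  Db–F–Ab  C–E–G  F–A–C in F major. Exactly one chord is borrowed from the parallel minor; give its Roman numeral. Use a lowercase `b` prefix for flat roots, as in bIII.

In F major the diatonic chords are F, Gm, Am, Bb, C, Dm, Edim. F–A–C = F, D–F–A = Dm, Bb–D–F = Bb and C–E–G = C all belong to that set. But Db–F–Ab is foreign: the diatonic vi on degree 6 is Dm, whereas Db comes from F minor. It is labeled bVI.

bVI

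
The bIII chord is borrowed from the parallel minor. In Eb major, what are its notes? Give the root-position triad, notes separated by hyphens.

Scale degree 3 in Eb major is G. bIII uses the lowered form, Gb, taken from Eb minor. Building the major chord from the parallel minor on Gb: Gb–Bb–Db.

Gb-Bb-Db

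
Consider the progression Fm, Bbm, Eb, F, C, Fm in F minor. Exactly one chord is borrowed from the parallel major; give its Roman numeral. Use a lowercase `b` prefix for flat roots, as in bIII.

I

The diatonic triads in F minor (with V from harmonic minor) are Fm, Gdim, Ab, Bbm, C, Db, Eb. Fm, Bbm, Eb and C are all diatonic. F (F–A–C) is not: scale degree 1 in F minor carries Fm (i). In F major the chord on that degree is F, so here it functions as I, borrowed from the parallel major.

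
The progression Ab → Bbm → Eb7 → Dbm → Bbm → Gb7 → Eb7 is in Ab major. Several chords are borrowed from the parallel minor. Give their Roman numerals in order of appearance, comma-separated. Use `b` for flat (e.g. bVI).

In Ab major the diatonic chords are Ab, Bbm, Cm, Db, Eb, Fm, Gdim. Ab, Bbm and Eb7 all belong to that set. But Dbm (Db–Fb–Ab) is foreign: the diatonic IV on degree 4 is Db, whereas Dbm comes from Ab minor. It is labeled iv. But Gb7 (Gb–Bb–Db–Fb) is foreign: the diatonic vii° on degree 7 is Gdim, whereas Gb7 comes from Ab minor. It is labeled bVII7.

iv, bVII7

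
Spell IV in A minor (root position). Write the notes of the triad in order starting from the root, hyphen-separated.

IV is built on scale degree 4, which is D in both A minor and its parallel. Stacking thirds in A major on D gives D–F#–A.

D-F#-A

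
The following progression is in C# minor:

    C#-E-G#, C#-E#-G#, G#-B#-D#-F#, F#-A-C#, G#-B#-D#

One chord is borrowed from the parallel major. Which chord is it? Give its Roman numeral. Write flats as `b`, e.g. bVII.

I

In C# minor (with V from harmonic minor) the diatonic chords are C#m, D#dim, E, F#m, G#, A, B. C#–E–G# = C#m, G#–B#–D#–F# = G#7, F#–A–C# = F#m and G#–B#–D# = G# all belong to that set. C#–E#–G# is not: scale degree 1 in C# minor carries C#m (i). In C# major the chord on that degree is C#, so here it functions as I, borrowed from the parallel major.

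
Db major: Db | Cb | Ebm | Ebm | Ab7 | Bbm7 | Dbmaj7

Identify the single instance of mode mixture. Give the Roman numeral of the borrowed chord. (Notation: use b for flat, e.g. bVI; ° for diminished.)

Db major has the diatonic set Db, Ebm, Fm, Gb, Ab, Bbm, Cdim. Of the given chords, Db, Ebm, Ab7, Bbm7 and Dbmaj7 are diatonic. But Cb (Cb–Eb–Gb) is foreign: the diatonic vii° on degree 7 is Cdim, whereas Cb comes from Db minor. It is labeled bVII.

bVII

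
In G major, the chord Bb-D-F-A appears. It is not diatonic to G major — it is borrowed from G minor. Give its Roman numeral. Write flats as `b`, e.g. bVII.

bIIImaj7

Bb is the lowered form of scale degree 3 in G major (the diatonic degree 3 is B). Diatonically G major has Bm (iii) on that degree; Bb–D–F–A is instead the major-seventh chord native to G minor, so it takes the label bIIImaj7.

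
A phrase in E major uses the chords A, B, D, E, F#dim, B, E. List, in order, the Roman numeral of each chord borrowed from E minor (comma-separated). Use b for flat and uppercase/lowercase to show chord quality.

The diatonic triads in E major are E, F#m, G#m, A, B, C#m, D#dim. A, B and E are all diatonic. D (D–F#–A) doesn't fit — on degree 7 E major would have D#dim (vii°). D is the degree-7 chord of E minor, so it is the borrowed bVII. But F#dim (F#–A–C) is foreign: the diatonic ii on degree 2 is F#m, whereas F#dim comes from E minor. It is labeled ii°.

bVII, ii°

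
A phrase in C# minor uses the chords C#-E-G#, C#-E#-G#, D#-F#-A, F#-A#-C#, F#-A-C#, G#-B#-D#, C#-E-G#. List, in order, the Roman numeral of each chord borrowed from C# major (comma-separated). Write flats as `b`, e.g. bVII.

The diatonic triads in C# minor (with V from harmonic minor) are C#m, D#dim, E, F#m, G#, A, B. Of the given chords, C#–E–G# = C#m, D#–F#–A = D#dim, F#–A–C# = F#m and G#–B#–D# = G# are diatonic. C#–E#–G# doesn't fit — on degree 1 C# minor would have C#m (i). C# is the degree-1 chord of C# major, so it is the borrowed I. But F#–A#–C# is foreign: the diatonic iv on degree 4 is F#m, whereas F# comes from C# major. It is labeled IV.

I, IV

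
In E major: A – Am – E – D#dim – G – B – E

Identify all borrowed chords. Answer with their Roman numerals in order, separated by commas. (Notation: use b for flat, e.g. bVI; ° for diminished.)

iv, bIII

E major has the diatonic set E, F#m, G#m, A, B, C#m, D#dim. Of the given chords, A, E, D#dim and B are diatonic. Am (A–C–E) is not: scale degree 4 in E major carries A (IV). In E minor the chord on that degree is Am, so here it functions as iv, borrowed from the parallel minor. But G (G–B–D) is foreign: the diatonic iii on degree 3 is G#m, whereas G comes from E minor. It is labeled bIII.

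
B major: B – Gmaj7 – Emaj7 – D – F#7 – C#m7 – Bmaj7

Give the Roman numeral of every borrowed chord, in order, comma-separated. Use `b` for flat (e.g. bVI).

bVImaj7, bIII

The diatonic triads in B major are B, C#m, D#m, E, F#, G#m, A#dim. Of the given chords, B, Emaj7, F#7, C#m7 and Bmaj7 are diatonic. Gmaj7 (G–B–D–F#) is not: scale degree 6 in B major carries G#m (vi). In B minor the chord on that degree is Gmaj7, so here it functions as bVImaj7, borrowed from the parallel minor. D (D–F#–A) is not: scale degree 3 in B major carries D#m (iii). In B minor the chord on that degree is D, so here it functions as bIII, borrowed from the parallel minor.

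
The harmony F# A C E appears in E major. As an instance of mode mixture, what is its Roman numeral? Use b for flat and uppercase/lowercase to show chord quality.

iiø7

The root F# is the diatonic 2nd degree of E major; the borrowing shows in the chord quality. F#–A–C–E is a half-diminished-seventh chord — the form found in E minor, not the diatonic ii (F#m). Borrowed into E major it is written iiø7.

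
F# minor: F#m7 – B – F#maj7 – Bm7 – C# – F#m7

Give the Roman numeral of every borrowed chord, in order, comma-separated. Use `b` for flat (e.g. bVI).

IV, Imaj7

In F# minor (with V from harmonic minor) the diatonic chords are F#m, G#dim, A, Bm, C#, D, E. F#m7, Bm7 and C# all belong to that set. B (B–D#–F#) is not: scale degree 4 in F# minor carries Bm (iv). In F# major the chord on that degree is B, so here it functions as IV, borrowed from the parallel major. F#maj7 (F#–A#–C#–E#) is not: scale degree 1 in F# minor carries F#m (i). In F# major the chord on that degree is F#maj7, so here it functions as Imaj7, borrowed from the parallel major.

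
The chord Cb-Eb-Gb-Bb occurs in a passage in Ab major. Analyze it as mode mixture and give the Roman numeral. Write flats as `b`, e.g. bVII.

bIIImaj7

Cb is the lowered form of scale degree 3 in Ab major (the diatonic degree 3 is C). Diatonically Ab major has Cm (iii) on that degree; Cb–Eb–Gb–Bb is instead the major-seventh chord native to Ab minor, so it takes the label bIIImaj7.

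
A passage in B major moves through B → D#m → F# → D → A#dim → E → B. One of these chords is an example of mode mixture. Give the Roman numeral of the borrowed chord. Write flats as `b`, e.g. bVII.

bIII

B major has the diatonic set B, C#m, D#m, E, F#, G#m, A#dim. B, D#m, F#, A#dim and E are all diatonic. D (D–F#–A) doesn't fit — on degree 3 B major would have D#m (iii). D is the degree-3 chord of B minor, so it is the borrowed bIII.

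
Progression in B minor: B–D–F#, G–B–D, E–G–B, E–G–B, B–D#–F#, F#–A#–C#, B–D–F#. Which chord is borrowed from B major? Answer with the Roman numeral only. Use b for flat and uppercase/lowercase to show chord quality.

I

B minor has the diatonic set Bm, C#dim, D, Em, F#, G, A (with V from harmonic minor). B–D–F# = Bm, G–B–D = G, E–G–B = Em and F#–A#–C# = F# are all diatonic. B–D#–F# is not: scale degree 1 in B minor carries Bm (i). In B major the chord on that degree is B, so here it functions as I, borrowed from the parallel major.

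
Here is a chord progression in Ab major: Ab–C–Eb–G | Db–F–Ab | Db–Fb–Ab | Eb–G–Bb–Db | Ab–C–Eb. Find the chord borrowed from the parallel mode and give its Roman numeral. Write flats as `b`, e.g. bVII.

iv

In Ab major the diatonic chords are Ab, Bbm, Cm, Db, Eb, Fm, Gdim. Of the given chords, Ab–C–Eb–G = Abmaj7, Db–F–Ab = Db, Eb–G–Bb–Db = Eb7 and Ab–C–Eb = Ab are diatonic. Db–Fb–Ab doesn't fit — on degree 4 Ab major would have Db (IV). Dbm is the degree-4 chord of Ab minor, so it is the borrowed iv.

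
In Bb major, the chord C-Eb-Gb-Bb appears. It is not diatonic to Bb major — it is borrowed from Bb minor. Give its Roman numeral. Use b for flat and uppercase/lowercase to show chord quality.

The root C is the diatonic 2nd degree of Bb major; the borrowing shows in the chord quality. The diatonic chord on degree 2 would be Cm (ii), but C–Eb–Gb–Bb is the half-diminished-seventh chord from Bb minor. As a borrowed chord it is labeled iiø7.

iiø7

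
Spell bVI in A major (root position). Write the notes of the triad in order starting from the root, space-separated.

bVI is built on the lowered scale degree 6. In A major degree 6 is F#; lowered it becomes F. Stacking thirds in A minor on F gives F–A–C.

F A C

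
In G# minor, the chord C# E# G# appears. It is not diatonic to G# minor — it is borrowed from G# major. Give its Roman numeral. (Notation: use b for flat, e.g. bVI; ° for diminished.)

IV

The root C# is the diatonic 4th degree of G# minor; the borrowing shows in the chord quality. Diatonically G# minor has C#m (iv) on that degree; C#–E#–G# is instead the major chord native to G# major, so it takes the label IV.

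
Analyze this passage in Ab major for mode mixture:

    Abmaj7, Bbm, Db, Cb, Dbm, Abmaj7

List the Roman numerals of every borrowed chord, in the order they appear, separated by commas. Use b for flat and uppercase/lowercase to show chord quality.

bIII, iv

Ab major has the diatonic set Ab, Bbm, Cm, Db, Eb, Fm, Gdim. Of the given chords, Abmaj7, Bbm and Db are diatonic. Cb (Cb–Eb–Gb) doesn't fit — on degree 3 Ab major would have Cm (iii). Cb is the degree-3 chord of Ab minor, so it is the borrowed bIII. But Dbm (Db–Fb–Ab) is foreign: the diatonic IV on degree 4 is Db, whereas Dbm comes from Ab minor. It is labeled iv.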